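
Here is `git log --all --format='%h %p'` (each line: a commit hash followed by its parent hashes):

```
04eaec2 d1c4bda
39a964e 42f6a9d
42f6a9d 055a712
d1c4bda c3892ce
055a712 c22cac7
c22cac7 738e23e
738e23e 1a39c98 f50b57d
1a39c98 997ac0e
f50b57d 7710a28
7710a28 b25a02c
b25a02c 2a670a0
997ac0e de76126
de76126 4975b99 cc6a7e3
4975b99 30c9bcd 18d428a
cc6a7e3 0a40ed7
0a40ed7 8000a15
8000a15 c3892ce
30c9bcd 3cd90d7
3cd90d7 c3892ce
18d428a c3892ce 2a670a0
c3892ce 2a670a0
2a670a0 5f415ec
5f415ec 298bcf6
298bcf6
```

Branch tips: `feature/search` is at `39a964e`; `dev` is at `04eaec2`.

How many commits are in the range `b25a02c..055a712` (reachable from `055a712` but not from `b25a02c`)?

16

Reachable from 055a712: {055a712, 0a40ed7, 18d428a, 1a39c98, 298bcf6, 2a670a0, 30c9bcd, 3cd90d7, 4975b99, 5f415ec, 738e23e, 7710a28, 8000a15, 997ac0e, b25a02c, c22cac7, c3892ce, cc6a7e3, de76126, f50b57d}.
Reachable from b25a02c: {298bcf6, 2a670a0, 5f415ec, b25a02c}.
In 055a712's history but not b25a02c's: {055a712, 0a40ed7, 18d428a, 1a39c98, 30c9bcd, 3cd90d7, 4975b99, 738e23e, 7710a28, 8000a15, 997ac0e, c22cac7, c3892ce, cc6a7e3, de76126, f50b57d} — 16 commits.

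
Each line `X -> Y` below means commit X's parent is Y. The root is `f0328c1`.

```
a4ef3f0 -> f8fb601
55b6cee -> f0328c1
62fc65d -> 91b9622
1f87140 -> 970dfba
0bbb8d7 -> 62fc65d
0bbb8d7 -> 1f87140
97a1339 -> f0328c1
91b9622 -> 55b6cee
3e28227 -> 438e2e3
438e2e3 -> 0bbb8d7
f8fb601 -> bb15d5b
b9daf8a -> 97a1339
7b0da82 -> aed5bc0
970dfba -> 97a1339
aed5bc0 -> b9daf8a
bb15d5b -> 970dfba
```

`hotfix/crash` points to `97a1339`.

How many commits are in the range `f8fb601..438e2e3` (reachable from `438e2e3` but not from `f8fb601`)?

6

Reachable from 438e2e3: {0bbb8d7, 1f87140, 438e2e3, 55b6cee, 62fc65d, 91b9622, 970dfba, 97a1339, f0328c1}.
Reachable from f8fb601: {970dfba, 97a1339, bb15d5b, f0328c1, f8fb601}.
In 438e2e3's history but not f8fb601's: {0bbb8d7, 1f87140, 438e2e3, 55b6cee, 62fc65d, 91b9622} — 6 commits.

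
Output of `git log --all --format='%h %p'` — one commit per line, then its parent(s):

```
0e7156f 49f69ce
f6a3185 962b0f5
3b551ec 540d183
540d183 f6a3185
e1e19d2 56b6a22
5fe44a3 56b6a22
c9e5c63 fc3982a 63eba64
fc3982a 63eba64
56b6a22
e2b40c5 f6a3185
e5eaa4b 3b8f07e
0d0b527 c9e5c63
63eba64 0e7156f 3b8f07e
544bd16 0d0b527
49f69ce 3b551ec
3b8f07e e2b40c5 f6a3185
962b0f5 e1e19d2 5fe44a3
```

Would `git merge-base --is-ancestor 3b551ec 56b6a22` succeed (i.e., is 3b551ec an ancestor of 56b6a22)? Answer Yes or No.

Ancestors of 56b6a22: {56b6a22}.
3b551ec is not in that set, so it is not an ancestor of 56b6a22.

No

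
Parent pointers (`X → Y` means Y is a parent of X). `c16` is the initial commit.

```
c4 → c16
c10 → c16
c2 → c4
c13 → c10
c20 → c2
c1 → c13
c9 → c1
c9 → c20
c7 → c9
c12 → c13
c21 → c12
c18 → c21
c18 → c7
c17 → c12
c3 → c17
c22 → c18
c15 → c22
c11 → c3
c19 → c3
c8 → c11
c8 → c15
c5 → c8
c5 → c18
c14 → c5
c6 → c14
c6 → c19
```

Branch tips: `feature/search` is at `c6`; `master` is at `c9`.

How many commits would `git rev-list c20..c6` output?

18

Reachable from c6: {c1, c10, c11, c12, c13, c14, c15, c16, c17, c18, c19, c2, c20, c21, c22, c3, c4, c5, c6, c7, c8, c9}.
Reachable from c20: {c16, c2, c20, c4}.
In c6's history but not c20's: {c1, c10, c11, c12, c13, c14, c15, c17, c18, c19, c21, c22, c3, c5, c6, c7, c8, c9} — 18 commits.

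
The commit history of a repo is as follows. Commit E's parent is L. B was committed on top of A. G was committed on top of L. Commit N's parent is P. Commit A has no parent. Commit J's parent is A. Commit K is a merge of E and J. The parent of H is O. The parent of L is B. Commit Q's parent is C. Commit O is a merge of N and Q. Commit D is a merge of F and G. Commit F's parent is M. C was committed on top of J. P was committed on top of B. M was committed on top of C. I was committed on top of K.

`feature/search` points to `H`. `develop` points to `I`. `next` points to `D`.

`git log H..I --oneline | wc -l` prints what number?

Reachable from I: {A, B, E, I, J, K, L}.
Reachable from H: {A, B, C, H, J, N, O, P, Q}.
In I's history but not H's: {E, I, K, L} — 4 commits.

4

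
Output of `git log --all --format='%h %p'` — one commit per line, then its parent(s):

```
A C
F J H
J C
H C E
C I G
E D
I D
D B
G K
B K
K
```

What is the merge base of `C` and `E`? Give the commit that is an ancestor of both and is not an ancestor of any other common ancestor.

Ancestors of C: {B, C, D, G, I, K}.
Ancestors of E: {B, D, E, K}.
Common ancestors: {B, D, K}.
Among these, D is not an ancestor of any other common ancestor — it is the merge base.

D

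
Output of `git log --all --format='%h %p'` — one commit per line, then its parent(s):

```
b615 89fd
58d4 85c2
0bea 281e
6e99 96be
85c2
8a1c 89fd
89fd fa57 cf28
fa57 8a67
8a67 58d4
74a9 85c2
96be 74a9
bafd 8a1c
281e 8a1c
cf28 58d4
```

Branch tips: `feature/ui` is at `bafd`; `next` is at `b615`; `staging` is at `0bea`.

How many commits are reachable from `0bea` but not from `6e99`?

Reachable from 0bea: {0bea, 281e, 58d4, 85c2, 89fd, 8a1c, 8a67, cf28, fa57}.
Reachable from 6e99: {6e99, 74a9, 85c2, 96be}.
In 0bea's history but not 6e99's: {0bea, 281e, 58d4, 89fd, 8a1c, 8a67, cf28, fa57} — 8 commits.

8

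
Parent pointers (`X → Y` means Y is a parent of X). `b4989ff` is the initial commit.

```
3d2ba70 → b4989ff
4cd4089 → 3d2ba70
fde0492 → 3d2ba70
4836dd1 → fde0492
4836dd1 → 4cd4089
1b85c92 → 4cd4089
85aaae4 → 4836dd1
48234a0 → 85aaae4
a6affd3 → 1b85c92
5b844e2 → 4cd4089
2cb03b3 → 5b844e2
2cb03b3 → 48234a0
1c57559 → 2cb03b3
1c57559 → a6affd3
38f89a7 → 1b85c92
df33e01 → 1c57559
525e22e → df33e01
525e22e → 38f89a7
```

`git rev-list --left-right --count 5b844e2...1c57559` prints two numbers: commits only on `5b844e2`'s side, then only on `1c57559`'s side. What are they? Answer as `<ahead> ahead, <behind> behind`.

Reachable from 5b844e2: {3d2ba70, 4cd4089, 5b844e2, b4989ff}.
Reachable from 1c57559: {1b85c92, 1c57559, 2cb03b3, 3d2ba70, 48234a0, 4836dd1, 4cd4089, 5b844e2, 85aaae4, a6affd3, b4989ff, fde0492}.
Only in 5b844e2's history (ahead): {} — 0.
Only in 1c57559's history (behind): {1b85c92, 1c57559, 2cb03b3, 48234a0, 4836dd1, 85aaae4, a6affd3, fde0492} — 8.

0 ahead, 8 behind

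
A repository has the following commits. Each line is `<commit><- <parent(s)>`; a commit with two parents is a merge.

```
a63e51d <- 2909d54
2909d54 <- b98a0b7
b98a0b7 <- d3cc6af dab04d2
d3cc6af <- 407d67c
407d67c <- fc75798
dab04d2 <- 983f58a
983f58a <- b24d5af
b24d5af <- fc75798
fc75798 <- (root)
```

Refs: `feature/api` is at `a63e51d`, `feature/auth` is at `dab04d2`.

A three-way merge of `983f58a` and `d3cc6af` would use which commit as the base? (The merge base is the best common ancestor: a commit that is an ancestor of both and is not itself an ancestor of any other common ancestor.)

Ancestors of 983f58a: {983f58a, b24d5af, fc75798}.
Ancestors of d3cc6af: {407d67c, d3cc6af, fc75798}.
Common ancestors: {fc75798}.
The only common ancestor is fc75798, so it is the merge base.

fc75798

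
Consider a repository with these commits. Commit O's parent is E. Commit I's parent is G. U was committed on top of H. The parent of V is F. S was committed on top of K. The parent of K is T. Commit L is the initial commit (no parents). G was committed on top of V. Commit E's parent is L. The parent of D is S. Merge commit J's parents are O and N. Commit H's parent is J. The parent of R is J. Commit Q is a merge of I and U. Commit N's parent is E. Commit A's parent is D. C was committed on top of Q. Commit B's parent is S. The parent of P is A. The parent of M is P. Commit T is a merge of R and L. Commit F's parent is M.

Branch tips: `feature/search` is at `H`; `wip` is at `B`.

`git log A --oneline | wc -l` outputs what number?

Walking parent pointers from A: reachable set = {A, D, E, J, K, L, N, O, R, S, T}.
That is 11 commits.

11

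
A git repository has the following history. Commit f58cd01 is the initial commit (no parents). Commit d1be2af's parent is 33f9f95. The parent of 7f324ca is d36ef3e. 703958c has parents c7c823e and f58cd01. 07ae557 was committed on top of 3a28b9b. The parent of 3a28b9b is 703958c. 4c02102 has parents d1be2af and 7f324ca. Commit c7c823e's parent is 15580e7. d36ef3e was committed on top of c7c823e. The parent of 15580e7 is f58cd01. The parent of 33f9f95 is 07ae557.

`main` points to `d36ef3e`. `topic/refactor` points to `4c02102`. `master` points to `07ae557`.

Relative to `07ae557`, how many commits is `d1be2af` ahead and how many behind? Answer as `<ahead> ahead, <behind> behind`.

Reachable from d1be2af: {07ae557, 15580e7, 33f9f95, 3a28b9b, 703958c, c7c823e, d1be2af, f58cd01}.
Reachable from 07ae557: {07ae557, 15580e7, 3a28b9b, 703958c, c7c823e, f58cd01}.
Only in d1be2af's history (ahead): {33f9f95, d1be2af} — 2.
Only in 07ae557's history (behind): {} — 0.

2 ahead, 0 behind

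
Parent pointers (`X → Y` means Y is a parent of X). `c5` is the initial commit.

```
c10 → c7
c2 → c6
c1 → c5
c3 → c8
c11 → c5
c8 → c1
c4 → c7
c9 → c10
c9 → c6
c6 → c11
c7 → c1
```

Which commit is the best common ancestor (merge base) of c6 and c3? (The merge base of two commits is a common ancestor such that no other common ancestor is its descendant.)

Ancestors of c6: {c11, c5, c6}.
Ancestors of c3: {c1, c3, c5, c8}.
Common ancestors: {c5}.
The only common ancestor is c5, so it is the merge base.

c5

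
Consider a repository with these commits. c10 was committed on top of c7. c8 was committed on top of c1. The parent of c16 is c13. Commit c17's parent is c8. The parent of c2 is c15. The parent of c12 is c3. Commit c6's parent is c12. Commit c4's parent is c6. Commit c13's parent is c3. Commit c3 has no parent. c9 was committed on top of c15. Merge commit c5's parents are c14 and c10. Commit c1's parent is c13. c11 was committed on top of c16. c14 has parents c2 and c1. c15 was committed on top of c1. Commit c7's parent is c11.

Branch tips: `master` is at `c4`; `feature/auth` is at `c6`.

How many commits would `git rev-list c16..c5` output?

8

Reachable from c5: {c1, c10, c11, c13, c14, c15, c16, c2, c3, c5, c7}.
Reachable from c16: {c13, c16, c3}.
In c5's history but not c16's: {c1, c10, c11, c14, c15, c2, c5, c7} — 8 commits.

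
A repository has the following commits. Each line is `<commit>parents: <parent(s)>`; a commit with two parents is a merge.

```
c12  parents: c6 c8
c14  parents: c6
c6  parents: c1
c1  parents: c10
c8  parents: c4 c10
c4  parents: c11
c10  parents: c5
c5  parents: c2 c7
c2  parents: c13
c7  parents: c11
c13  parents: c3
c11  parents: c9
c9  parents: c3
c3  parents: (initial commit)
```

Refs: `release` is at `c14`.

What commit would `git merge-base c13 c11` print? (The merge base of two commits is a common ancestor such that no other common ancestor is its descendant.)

Ancestors of c13: {c13, c3}.
Ancestors of c11: {c11, c3, c9}.
Common ancestors: {c3}.
The only common ancestor is c3, so it is the merge base.

c3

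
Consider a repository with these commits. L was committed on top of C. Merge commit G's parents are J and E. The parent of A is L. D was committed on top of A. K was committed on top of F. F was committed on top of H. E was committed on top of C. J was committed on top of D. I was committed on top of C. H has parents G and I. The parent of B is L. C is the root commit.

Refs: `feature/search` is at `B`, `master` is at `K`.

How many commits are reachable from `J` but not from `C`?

Reachable from J: {A, C, D, J, L}.
Reachable from C: {C}.
In J's history but not C's: {A, D, J, L} — 4 commits.

4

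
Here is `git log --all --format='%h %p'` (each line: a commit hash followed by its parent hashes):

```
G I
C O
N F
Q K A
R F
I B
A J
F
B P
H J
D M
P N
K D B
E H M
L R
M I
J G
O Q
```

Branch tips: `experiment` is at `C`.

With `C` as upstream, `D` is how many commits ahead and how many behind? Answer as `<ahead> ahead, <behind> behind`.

0 ahead, 7 behind

Reachable from D: {B, D, F, I, M, N, P}.
Reachable from C: {A, B, C, D, F, G, I, J, K, M, N, O, P, Q}.
Only in D's history (ahead): {} — 0.
Only in C's history (behind): {A, C, G, J, K, O, Q} — 7.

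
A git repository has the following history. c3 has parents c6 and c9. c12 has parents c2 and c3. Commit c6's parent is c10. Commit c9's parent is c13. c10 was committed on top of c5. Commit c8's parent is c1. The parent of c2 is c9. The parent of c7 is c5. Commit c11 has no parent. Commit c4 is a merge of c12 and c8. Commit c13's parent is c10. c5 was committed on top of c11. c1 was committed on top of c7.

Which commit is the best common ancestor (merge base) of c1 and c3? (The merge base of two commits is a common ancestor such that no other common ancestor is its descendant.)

c5

Ancestors of c1: {c1, c11, c5, c7}.
Ancestors of c3: {c10, c11, c13, c3, c5, c6, c9}.
Common ancestors: {c11, c5}.
Among these, c5 is not an ancestor of any other common ancestor — it is the merge base.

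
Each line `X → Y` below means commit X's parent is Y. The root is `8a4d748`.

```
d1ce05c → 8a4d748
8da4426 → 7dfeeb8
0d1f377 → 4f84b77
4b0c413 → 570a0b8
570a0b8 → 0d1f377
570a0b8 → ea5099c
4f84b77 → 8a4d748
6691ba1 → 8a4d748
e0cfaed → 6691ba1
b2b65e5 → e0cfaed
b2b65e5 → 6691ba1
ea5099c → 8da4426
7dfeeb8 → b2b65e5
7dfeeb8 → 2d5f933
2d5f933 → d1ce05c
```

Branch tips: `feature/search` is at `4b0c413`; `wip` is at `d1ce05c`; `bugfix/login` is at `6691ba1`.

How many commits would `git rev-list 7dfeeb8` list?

Walking parent pointers from 7dfeeb8: reachable set = {2d5f933, 6691ba1, 7dfeeb8, 8a4d748, b2b65e5, d1ce05c, e0cfaed}.
That is 7 commits.

7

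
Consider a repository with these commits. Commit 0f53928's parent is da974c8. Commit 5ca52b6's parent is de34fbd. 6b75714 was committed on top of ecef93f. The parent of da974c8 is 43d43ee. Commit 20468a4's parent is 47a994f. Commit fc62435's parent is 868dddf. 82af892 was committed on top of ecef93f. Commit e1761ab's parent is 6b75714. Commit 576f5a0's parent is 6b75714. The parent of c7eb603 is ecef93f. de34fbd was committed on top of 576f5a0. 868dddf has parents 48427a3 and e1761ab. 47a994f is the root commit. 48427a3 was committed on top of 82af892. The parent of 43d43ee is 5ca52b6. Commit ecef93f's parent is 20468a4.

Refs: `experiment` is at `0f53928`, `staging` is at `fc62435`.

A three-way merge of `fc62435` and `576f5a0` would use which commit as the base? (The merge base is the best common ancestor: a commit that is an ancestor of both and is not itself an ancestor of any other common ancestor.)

Ancestors of fc62435: {20468a4, 47a994f, 48427a3, 6b75714, 82af892, 868dddf, e1761ab, ecef93f, fc62435}.
Ancestors of 576f5a0: {20468a4, 47a994f, 576f5a0, 6b75714, ecef93f}.
Common ancestors: {20468a4, 47a994f, 6b75714, ecef93f}.
Among these, 6b75714 is not an ancestor of any other common ancestor — it is the merge base.

6b75714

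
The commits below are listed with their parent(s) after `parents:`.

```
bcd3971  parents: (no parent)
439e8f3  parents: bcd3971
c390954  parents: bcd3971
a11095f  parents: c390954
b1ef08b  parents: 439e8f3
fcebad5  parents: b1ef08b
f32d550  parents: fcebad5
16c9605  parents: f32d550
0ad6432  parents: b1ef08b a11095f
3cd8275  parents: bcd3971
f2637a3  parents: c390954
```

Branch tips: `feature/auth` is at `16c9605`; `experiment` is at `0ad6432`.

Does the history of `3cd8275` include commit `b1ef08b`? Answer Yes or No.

Ancestors of 3cd8275: {3cd8275, bcd3971}.
b1ef08b is not in that set, so it is not an ancestor of 3cd8275.

No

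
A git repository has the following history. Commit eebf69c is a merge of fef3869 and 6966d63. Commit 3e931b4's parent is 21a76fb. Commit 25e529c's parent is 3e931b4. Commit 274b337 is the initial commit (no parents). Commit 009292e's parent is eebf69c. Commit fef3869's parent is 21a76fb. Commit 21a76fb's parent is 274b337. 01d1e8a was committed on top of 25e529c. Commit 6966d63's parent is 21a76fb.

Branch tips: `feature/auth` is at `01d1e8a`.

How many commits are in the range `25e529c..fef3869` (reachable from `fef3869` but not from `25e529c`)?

Reachable from fef3869: {21a76fb, 274b337, fef3869}.
Reachable from 25e529c: {21a76fb, 25e529c, 274b337, 3e931b4}.
In fef3869's history but not 25e529c's: {fef3869} — 1 commit.

1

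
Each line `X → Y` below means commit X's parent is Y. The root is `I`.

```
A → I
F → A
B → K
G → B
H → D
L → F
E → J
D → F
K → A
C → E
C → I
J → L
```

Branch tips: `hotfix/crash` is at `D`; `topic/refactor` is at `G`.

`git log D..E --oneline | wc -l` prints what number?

3

Reachable from E: {A, E, F, I, J, L}.
Reachable from D: {A, D, F, I}.
In E's history but not D's: {E, J, L} — 3 commits.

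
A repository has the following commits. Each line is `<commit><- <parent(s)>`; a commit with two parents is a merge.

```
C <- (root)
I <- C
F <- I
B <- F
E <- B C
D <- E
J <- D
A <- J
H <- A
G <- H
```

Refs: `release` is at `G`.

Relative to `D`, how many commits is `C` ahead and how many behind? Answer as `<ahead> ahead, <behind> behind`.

0 ahead, 5 behind

Reachable from C: {C}.
Reachable from D: {B, C, D, E, F, I}.
Only in C's history (ahead): {} — 0.
Only in D's history (behind): {B, D, E, F, I} — 5.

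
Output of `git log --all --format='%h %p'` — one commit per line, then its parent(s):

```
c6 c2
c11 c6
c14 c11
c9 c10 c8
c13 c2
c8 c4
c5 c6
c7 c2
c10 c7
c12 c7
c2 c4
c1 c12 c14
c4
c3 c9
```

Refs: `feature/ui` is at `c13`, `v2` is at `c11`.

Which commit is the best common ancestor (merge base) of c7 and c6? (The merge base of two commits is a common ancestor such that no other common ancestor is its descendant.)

c2

Ancestors of c7: {c2, c4, c7}.
Ancestors of c6: {c2, c4, c6}.
Common ancestors: {c2, c4}.
Among these, c2 is not an ancestor of any other common ancestor — it is the merge base.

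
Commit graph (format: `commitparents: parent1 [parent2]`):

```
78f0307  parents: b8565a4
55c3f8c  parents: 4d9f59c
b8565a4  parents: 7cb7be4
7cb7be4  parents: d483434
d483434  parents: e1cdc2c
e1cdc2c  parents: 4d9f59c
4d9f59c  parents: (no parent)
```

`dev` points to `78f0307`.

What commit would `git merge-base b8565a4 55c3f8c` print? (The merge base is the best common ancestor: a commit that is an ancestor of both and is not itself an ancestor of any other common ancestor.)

Ancestors of b8565a4: {4d9f59c, 7cb7be4, b8565a4, d483434, e1cdc2c}.
Ancestors of 55c3f8c: {4d9f59c, 55c3f8c}.
Common ancestors: {4d9f59c}.
The only common ancestor is 4d9f59c, so it is the merge base.

4d9f59c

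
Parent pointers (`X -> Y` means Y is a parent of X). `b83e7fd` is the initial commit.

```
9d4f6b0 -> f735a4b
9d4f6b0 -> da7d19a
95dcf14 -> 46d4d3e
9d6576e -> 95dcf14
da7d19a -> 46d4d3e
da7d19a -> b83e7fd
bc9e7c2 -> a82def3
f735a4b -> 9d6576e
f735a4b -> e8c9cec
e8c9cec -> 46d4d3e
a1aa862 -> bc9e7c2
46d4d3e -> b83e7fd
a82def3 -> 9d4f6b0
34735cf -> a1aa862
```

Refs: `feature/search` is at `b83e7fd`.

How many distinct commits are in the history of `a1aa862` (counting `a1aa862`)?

11

Walking parent pointers from a1aa862: reachable set = {46d4d3e, 95dcf14, 9d4f6b0, 9d6576e, a1aa862, a82def3, b83e7fd, bc9e7c2, da7d19a, e8c9cec, f735a4b}.
That is 11 commits.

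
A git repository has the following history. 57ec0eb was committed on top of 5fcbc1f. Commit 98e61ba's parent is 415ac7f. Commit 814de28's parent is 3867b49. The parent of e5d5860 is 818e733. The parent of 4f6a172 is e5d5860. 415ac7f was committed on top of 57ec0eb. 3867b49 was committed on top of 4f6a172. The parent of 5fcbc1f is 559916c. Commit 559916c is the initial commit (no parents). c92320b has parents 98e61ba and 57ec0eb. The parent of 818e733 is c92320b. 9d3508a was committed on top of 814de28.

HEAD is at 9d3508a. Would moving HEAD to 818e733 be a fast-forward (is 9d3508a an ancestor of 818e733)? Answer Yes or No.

A fast-forward from 9d3508a to 818e733 is possible iff 9d3508a is an ancestor of 818e733.
Ancestors of 818e733: {415ac7f, 559916c, 57ec0eb, 5fcbc1f, 818e733, 98e61ba, c92320b}.
9d3508a is not among them, so fast-forward is not possible.

No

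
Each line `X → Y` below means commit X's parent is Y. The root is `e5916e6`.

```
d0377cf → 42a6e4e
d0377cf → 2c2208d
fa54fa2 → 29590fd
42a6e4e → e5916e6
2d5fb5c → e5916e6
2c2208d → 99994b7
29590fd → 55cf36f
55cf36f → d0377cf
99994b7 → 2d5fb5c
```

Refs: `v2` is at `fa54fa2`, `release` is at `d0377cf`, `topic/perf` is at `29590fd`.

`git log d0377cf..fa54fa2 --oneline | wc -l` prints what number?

Reachable from fa54fa2: {29590fd, 2c2208d, 2d5fb5c, 42a6e4e, 55cf36f, 99994b7, d0377cf, e5916e6, fa54fa2}.
Reachable from d0377cf: {2c2208d, 2d5fb5c, 42a6e4e, 99994b7, d0377cf, e5916e6}.
In fa54fa2's history but not d0377cf's: {29590fd, 55cf36f, fa54fa2} — 3 commits.

3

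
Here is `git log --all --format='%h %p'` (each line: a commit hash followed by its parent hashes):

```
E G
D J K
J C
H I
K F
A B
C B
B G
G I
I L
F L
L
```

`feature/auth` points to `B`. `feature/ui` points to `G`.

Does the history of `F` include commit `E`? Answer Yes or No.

Ancestors of F: {F, L}.
E is not in that set, so it is not an ancestor of F.

No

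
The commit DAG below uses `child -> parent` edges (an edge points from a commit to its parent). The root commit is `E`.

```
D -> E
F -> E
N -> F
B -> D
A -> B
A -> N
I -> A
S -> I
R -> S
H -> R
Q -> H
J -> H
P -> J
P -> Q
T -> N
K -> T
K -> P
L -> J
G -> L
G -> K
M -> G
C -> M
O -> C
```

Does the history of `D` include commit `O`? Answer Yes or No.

No

Ancestors of D: {D, E}.
O is not in that set, so it is not an ancestor of D.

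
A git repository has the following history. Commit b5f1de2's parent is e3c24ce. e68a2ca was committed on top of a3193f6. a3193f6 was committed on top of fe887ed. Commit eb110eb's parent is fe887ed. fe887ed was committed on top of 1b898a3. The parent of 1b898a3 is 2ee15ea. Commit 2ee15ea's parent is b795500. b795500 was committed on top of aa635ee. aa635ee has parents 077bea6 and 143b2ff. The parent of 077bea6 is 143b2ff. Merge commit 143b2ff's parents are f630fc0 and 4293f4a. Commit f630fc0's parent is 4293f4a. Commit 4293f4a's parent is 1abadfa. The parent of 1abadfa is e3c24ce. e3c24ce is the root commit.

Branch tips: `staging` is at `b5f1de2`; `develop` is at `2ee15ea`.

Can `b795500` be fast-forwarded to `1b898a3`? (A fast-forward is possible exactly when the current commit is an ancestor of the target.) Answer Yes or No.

A fast-forward from b795500 to 1b898a3 is possible iff b795500 is an ancestor of 1b898a3.
Ancestors of 1b898a3: {077bea6, 143b2ff, 1abadfa, 1b898a3, 2ee15ea, 4293f4a, aa635ee, b795500, e3c24ce, f630fc0}.
b795500 is among them, so fast-forward is possible.

Yes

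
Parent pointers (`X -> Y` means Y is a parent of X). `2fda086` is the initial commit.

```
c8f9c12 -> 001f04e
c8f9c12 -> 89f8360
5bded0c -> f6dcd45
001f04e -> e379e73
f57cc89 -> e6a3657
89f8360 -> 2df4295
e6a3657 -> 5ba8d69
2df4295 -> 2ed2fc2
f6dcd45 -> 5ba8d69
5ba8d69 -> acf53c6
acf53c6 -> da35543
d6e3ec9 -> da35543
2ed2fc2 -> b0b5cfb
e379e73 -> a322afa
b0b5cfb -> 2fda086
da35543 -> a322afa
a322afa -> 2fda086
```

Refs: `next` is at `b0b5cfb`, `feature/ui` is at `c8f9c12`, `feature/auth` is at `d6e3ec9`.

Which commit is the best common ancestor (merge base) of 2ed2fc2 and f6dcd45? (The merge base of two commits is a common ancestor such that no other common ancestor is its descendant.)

Ancestors of 2ed2fc2: {2ed2fc2, 2fda086, b0b5cfb}.
Ancestors of f6dcd45: {2fda086, 5ba8d69, a322afa, acf53c6, da35543, f6dcd45}.
Common ancestors: {2fda086}.
The only common ancestor is 2fda086, so it is the merge base.

2fda086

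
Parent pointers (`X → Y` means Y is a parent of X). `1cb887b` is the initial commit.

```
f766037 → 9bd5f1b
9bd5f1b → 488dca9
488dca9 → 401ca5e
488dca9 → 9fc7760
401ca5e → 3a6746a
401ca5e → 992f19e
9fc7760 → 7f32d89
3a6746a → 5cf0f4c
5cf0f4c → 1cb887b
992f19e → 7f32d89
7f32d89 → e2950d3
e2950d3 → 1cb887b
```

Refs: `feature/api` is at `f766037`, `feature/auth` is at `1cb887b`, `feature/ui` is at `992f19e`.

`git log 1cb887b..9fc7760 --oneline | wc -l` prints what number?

3

Reachable from 9fc7760: {1cb887b, 7f32d89, 9fc7760, e2950d3}.
Reachable from 1cb887b: {1cb887b}.
In 9fc7760's history but not 1cb887b's: {7f32d89, 9fc7760, e2950d3} — 3 commits.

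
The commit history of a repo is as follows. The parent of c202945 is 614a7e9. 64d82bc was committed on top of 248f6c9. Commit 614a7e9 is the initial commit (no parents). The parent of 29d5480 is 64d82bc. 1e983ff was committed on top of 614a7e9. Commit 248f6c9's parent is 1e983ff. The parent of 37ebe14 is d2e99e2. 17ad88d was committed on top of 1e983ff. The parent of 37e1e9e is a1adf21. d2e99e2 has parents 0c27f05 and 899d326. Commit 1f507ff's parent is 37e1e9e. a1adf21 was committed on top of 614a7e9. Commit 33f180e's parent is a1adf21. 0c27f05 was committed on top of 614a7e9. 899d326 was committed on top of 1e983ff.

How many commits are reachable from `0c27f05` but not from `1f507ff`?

1

Reachable from 0c27f05: {0c27f05, 614a7e9}.
Reachable from 1f507ff: {1f507ff, 37e1e9e, 614a7e9, a1adf21}.
In 0c27f05's history but not 1f507ff's: {0c27f05} — 1 commit.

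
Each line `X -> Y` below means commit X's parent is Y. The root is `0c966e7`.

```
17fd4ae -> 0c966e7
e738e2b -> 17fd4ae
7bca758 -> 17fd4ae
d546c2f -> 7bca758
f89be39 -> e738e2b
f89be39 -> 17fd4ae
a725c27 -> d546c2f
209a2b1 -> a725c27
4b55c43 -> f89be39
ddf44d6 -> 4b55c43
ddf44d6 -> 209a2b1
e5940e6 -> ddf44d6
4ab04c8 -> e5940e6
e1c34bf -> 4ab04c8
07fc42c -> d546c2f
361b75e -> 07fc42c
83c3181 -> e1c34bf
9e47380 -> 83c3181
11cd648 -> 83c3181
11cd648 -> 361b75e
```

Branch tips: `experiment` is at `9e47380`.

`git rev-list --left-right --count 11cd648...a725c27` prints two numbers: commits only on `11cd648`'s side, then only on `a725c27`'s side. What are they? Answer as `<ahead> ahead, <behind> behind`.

12 ahead, 0 behind

Reachable from 11cd648: {07fc42c, 0c966e7, 11cd648, 17fd4ae, 209a2b1, 361b75e, 4ab04c8, 4b55c43, 7bca758, 83c3181, a725c27, d546c2f, ddf44d6, e1c34bf, e5940e6, e738e2b, f89be39}.
Reachable from a725c27: {0c966e7, 17fd4ae, 7bca758, a725c27, d546c2f}.
Only in 11cd648's history (ahead): {07fc42c, 11cd648, 209a2b1, 361b75e, 4ab04c8, 4b55c43, 83c3181, ddf44d6, e1c34bf, e5940e6, e738e2b, f89be39} — 12.
Only in a725c27's history (behind): {} — 0.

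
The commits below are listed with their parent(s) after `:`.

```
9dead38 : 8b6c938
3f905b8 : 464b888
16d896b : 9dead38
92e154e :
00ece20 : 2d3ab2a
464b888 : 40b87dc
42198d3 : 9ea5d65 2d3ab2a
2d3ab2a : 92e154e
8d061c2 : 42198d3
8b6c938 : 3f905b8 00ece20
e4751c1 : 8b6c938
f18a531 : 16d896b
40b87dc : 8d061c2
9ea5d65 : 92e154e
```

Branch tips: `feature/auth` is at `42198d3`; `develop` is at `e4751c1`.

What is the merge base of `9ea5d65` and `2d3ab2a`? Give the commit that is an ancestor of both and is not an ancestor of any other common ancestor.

Ancestors of 9ea5d65: {92e154e, 9ea5d65}.
Ancestors of 2d3ab2a: {2d3ab2a, 92e154e}.
Common ancestors: {92e154e}.
The only common ancestor is 92e154e, so it is the merge base.

92e154e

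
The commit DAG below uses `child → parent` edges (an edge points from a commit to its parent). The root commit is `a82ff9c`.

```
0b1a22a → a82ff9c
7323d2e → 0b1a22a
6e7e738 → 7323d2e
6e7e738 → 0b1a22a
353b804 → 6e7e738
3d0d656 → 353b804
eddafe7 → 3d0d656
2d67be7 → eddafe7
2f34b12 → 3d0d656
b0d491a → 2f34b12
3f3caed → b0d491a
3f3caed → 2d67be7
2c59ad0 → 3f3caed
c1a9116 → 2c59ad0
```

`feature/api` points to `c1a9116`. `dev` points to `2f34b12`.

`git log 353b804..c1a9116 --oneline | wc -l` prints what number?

Reachable from c1a9116: {0b1a22a, 2c59ad0, 2d67be7, 2f34b12, 353b804, 3d0d656, 3f3caed, 6e7e738, 7323d2e, a82ff9c, b0d491a, c1a9116, eddafe7}.
Reachable from 353b804: {0b1a22a, 353b804, 6e7e738, 7323d2e, a82ff9c}.
In c1a9116's history but not 353b804's: {2c59ad0, 2d67be7, 2f34b12, 3d0d656, 3f3caed, b0d491a, c1a9116, eddafe7} — 8 commits.

8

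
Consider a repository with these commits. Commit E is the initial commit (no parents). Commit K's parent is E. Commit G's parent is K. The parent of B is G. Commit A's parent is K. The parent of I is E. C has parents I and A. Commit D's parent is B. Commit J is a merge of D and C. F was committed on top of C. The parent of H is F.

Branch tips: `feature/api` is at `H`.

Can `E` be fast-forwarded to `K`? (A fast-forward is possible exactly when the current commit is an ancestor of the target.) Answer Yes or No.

Yes

A fast-forward from E to K is possible iff E is an ancestor of K.
Ancestors of K: {E, K}.
E is among them, so fast-forward is possible.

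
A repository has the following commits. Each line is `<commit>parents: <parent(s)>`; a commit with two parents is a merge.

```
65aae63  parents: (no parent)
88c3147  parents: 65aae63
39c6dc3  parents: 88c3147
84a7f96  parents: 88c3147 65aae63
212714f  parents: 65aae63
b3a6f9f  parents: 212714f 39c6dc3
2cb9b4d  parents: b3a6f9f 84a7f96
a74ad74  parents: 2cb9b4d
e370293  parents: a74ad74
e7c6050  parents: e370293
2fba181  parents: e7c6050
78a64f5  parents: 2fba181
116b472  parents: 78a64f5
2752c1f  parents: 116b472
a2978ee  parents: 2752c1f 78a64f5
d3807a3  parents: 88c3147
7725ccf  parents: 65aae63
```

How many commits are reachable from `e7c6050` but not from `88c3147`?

Reachable from e7c6050: {212714f, 2cb9b4d, 39c6dc3, 65aae63, 84a7f96, 88c3147, a74ad74, b3a6f9f, e370293, e7c6050}.
Reachable from 88c3147: {65aae63, 88c3147}.
In e7c6050's history but not 88c3147's: {212714f, 2cb9b4d, 39c6dc3, 84a7f96, a74ad74, b3a6f9f, e370293, e7c6050} — 8 commits.

8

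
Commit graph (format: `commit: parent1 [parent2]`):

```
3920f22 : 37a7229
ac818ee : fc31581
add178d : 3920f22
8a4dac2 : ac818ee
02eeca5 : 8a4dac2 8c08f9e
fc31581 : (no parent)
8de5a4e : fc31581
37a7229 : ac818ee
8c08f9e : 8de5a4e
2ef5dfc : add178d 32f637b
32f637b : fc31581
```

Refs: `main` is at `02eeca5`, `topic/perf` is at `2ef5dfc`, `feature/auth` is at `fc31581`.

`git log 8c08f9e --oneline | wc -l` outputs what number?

3

Walking parent pointers from 8c08f9e: reachable set = {8c08f9e, 8de5a4e, fc31581}.
That is 3 commits.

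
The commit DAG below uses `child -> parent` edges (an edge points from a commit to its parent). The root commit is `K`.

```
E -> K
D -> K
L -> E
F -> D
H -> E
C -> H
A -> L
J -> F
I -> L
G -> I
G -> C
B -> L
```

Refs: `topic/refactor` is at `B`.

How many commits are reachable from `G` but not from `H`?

4

Reachable from G: {C, E, G, H, I, K, L}.
Reachable from H: {E, H, K}.
In G's history but not H's: {C, G, I, L} — 4 commits.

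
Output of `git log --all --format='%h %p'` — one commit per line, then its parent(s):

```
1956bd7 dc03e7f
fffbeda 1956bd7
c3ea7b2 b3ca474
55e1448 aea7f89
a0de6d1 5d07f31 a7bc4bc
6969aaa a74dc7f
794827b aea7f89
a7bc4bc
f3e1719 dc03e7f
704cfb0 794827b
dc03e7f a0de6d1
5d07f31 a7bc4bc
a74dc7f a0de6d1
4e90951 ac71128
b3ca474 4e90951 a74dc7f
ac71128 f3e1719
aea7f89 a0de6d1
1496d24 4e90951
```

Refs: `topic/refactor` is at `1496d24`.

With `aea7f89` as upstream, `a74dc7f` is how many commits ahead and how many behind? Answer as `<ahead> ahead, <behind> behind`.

1 ahead, 1 behind

Reachable from a74dc7f: {5d07f31, a0de6d1, a74dc7f, a7bc4bc}.
Reachable from aea7f89: {5d07f31, a0de6d1, a7bc4bc, aea7f89}.
Only in a74dc7f's history (ahead): {a74dc7f} — 1.
Only in aea7f89's history (behind): {aea7f89} — 1.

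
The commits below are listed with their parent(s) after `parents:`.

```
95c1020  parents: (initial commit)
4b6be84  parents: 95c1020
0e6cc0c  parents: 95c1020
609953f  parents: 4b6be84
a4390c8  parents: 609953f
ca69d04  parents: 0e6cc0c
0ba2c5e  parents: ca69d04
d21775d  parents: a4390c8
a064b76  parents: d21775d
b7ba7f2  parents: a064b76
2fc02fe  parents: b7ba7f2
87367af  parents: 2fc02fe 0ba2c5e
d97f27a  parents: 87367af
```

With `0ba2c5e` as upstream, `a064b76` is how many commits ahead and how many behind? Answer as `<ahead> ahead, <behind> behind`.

Reachable from a064b76: {4b6be84, 609953f, 95c1020, a064b76, a4390c8, d21775d}.
Reachable from 0ba2c5e: {0ba2c5e, 0e6cc0c, 95c1020, ca69d04}.
Only in a064b76's history (ahead): {4b6be84, 609953f, a064b76, a4390c8, d21775d} — 5.
Only in 0ba2c5e's history (behind): {0ba2c5e, 0e6cc0c, ca69d04} — 3.

5 ahead, 3 behind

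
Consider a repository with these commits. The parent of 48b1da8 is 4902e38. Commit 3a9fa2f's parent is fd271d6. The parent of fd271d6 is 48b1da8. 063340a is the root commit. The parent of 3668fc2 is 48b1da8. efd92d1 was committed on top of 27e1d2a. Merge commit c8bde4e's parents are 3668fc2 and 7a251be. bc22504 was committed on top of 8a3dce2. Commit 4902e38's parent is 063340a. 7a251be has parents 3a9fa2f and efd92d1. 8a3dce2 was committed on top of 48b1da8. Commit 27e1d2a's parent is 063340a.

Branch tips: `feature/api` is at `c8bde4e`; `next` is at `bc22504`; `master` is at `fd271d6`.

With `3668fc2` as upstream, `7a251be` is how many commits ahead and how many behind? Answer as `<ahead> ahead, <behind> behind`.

Reachable from 7a251be: {063340a, 27e1d2a, 3a9fa2f, 48b1da8, 4902e38, 7a251be, efd92d1, fd271d6}.
Reachable from 3668fc2: {063340a, 3668fc2, 48b1da8, 4902e38}.
Only in 7a251be's history (ahead): {27e1d2a, 3a9fa2f, 7a251be, efd92d1, fd271d6} — 5.
Only in 3668fc2's history (behind): {3668fc2} — 1.

5 ahead, 1 behind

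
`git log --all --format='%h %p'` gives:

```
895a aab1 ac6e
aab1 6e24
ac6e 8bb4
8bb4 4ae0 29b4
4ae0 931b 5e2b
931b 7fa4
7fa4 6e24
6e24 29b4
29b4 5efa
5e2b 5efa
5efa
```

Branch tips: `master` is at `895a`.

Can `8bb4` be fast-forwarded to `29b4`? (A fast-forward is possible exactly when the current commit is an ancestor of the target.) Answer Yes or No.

No

A fast-forward from 8bb4 to 29b4 is possible iff 8bb4 is an ancestor of 29b4.
Ancestors of 29b4: {29b4, 5efa}.
8bb4 is not among them, so fast-forward is not possible.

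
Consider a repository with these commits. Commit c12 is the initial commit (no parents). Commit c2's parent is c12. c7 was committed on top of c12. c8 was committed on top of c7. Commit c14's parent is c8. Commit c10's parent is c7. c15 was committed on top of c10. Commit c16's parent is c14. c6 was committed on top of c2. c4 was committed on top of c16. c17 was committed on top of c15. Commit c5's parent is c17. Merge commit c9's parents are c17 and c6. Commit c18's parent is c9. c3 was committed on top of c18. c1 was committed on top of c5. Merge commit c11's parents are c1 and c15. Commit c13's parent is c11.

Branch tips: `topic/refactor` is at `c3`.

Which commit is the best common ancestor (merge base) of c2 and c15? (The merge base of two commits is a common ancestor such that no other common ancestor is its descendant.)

c12

Ancestors of c2: {c12, c2}.
Ancestors of c15: {c10, c12, c15, c7}.
Common ancestors: {c12}.
The only common ancestor is c12, so it is the merge base.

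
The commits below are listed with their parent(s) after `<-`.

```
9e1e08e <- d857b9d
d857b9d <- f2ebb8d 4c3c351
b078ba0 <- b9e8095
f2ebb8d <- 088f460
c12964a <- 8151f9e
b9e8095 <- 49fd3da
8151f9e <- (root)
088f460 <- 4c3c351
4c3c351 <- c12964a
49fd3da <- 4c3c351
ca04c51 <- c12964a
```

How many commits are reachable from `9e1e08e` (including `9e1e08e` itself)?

Walking parent pointers from 9e1e08e: reachable set = {088f460, 4c3c351, 8151f9e, 9e1e08e, c12964a, d857b9d, f2ebb8d}.
That is 7 commits.

7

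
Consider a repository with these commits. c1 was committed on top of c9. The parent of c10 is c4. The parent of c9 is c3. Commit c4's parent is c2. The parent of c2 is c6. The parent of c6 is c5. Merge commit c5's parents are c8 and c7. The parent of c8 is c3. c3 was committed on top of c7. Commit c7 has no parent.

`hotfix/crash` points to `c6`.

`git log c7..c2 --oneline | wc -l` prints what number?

5

Reachable from c2: {c2, c3, c5, c6, c7, c8}.
Reachable from c7: {c7}.
In c2's history but not c7's: {c2, c3, c5, c6, c8} — 5 commits.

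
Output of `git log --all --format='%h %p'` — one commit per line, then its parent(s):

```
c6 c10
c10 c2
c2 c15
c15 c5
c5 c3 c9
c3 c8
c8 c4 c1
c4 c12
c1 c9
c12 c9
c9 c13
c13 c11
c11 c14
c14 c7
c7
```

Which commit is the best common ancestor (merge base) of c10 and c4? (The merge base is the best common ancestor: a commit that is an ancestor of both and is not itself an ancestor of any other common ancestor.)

c4

Ancestors of c10: {c1, c10, c11, c12, c13, c14, c15, c2, c3, c4, c5, c7, c8, c9}.
Ancestors of c4: {c11, c12, c13, c14, c4, c7, c9}.
Common ancestors: {c11, c12, c13, c14, c4, c7, c9}.
Among these, c4 is not an ancestor of any other common ancestor — it is the merge base.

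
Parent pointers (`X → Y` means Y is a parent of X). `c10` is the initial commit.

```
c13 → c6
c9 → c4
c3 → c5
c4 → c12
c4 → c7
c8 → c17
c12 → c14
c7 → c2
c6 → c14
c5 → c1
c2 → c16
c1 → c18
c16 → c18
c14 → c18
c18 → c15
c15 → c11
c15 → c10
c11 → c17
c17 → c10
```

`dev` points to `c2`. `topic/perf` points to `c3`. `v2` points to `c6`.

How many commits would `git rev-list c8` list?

Walking parent pointers from c8: reachable set = {c10, c17, c8}.
That is 3 commits.

3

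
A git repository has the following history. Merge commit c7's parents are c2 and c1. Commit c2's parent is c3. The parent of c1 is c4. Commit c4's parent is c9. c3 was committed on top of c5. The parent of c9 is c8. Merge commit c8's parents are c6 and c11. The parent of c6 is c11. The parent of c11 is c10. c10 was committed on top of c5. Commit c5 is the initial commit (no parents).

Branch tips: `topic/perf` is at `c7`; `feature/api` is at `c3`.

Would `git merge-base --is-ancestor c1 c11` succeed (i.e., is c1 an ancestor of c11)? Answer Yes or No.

Ancestors of c11: {c10, c11, c5}.
c1 is not in that set, so it is not an ancestor of c11.

No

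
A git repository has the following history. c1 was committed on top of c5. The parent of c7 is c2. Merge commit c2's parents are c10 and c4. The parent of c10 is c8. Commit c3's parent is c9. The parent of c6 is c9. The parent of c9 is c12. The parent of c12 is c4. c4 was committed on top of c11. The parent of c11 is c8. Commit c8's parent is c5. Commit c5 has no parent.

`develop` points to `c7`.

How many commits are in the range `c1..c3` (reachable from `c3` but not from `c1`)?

6

Reachable from c3: {c11, c12, c3, c4, c5, c8, c9}.
Reachable from c1: {c1, c5}.
In c3's history but not c1's: {c11, c12, c3, c4, c8, c9} — 6 commits.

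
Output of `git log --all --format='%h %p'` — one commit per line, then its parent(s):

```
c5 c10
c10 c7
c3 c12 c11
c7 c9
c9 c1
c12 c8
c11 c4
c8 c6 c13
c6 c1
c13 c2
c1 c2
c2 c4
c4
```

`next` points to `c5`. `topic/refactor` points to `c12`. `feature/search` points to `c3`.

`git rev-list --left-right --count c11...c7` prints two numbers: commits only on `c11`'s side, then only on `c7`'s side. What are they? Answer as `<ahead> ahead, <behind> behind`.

1 ahead, 4 behind

Reachable from c11: {c11, c4}.
Reachable from c7: {c1, c2, c4, c7, c9}.
Only in c11's history (ahead): {c11} — 1.
Only in c7's history (behind): {c1, c2, c7, c9} — 4.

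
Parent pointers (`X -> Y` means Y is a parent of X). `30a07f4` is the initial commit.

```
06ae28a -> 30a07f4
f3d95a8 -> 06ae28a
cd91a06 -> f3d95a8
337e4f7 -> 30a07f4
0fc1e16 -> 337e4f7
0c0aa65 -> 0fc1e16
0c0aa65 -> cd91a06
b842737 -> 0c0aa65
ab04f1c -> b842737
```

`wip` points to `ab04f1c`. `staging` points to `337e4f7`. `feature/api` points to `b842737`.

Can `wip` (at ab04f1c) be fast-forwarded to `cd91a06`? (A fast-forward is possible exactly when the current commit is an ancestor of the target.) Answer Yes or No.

No

A fast-forward from ab04f1c to cd91a06 is possible iff ab04f1c is an ancestor of cd91a06.
Ancestors of cd91a06: {06ae28a, 30a07f4, cd91a06, f3d95a8}.
ab04f1c is not among them, so fast-forward is not possible.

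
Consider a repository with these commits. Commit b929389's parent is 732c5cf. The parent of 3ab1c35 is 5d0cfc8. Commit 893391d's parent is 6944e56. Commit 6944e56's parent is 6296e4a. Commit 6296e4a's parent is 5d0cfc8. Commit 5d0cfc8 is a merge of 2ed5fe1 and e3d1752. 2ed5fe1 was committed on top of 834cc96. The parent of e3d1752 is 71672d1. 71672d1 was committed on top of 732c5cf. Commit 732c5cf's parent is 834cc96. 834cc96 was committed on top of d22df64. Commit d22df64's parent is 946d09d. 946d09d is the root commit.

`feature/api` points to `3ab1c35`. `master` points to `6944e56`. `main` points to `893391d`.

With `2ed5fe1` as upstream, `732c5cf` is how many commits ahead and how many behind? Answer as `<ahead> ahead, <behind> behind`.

Reachable from 732c5cf: {732c5cf, 834cc96, 946d09d, d22df64}.
Reachable from 2ed5fe1: {2ed5fe1, 834cc96, 946d09d, d22df64}.
Only in 732c5cf's history (ahead): {732c5cf} — 1.
Only in 2ed5fe1's history (behind): {2ed5fe1} — 1.

1 ahead, 1 behind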